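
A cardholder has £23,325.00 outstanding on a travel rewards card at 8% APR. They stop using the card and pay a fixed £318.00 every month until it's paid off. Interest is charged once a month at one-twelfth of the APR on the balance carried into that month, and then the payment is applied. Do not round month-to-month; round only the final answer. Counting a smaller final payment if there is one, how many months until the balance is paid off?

102 payments

Monthly rate r = 8%/12 = 0.666667% = 0.00666667.
Recurrence: B ← B·(1+r) − £318.00.
Month 1: interest £155.50; balance after payment £23,162.50.
Month 2: interest £154.42; balance after payment £22,998.92.
Closed form: n = −ln(1 − rB₀/P)/ln(1+r) = −ln(0.51101)/ln(1.00667) ≈ 101.041, so the balance reaches zero during payment 102.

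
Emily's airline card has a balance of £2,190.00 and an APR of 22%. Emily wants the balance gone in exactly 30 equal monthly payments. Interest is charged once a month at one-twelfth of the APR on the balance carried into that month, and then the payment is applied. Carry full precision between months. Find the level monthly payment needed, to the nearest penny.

£95.56

Monthly rate r = 22%/12 = 1.83333% = 0.0183333.
Level-payment amortization: P = B₀·r / (1 − (1+r)^(−n)) = 2190.00·0.0183333 / (1 − 1.01833^(−30)).
Denominator 1 − (1+r)^(−30) = 0.420169302.
P = 40.15 / 0.420169302 ≈ 95.56.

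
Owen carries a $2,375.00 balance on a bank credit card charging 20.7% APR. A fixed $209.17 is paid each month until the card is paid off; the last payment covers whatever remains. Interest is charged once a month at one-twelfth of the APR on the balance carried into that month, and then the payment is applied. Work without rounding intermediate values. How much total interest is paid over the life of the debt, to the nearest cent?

$291.33

Monthly rate r = 20.7%/12 = 1.725% = 0.01725.
Payoff takes n = ⌈−ln(1 − rB₀/P)/ln(1+r)⌉ = ⌈12.746⌉ = 13 payments; the last is $156.29.
Total paid = 12·$209.17 + $156.29 = $2,666.33.
Total interest = total paid − principal = $2,666.33 − $2,375.00 = $291.33.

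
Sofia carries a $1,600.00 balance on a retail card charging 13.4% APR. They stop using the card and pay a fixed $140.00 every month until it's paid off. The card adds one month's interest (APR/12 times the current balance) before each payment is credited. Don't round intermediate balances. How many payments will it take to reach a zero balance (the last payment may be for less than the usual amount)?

13 months

Monthly rate r = 13.4%/12 = 1.11667% = 0.0111667.
Recurrence: B ← B·(1+r) − $140.00.
Month 1: interest $17.87; balance after payment $1,477.87.
Month 2: interest $16.50; balance after payment $1,354.37.
Closed form: n = −ln(1 − rB₀/P)/ln(1+r) = −ln(0.87238)/ln(1.01117) ≈ 12.295, so the balance reaches zero during payment 13.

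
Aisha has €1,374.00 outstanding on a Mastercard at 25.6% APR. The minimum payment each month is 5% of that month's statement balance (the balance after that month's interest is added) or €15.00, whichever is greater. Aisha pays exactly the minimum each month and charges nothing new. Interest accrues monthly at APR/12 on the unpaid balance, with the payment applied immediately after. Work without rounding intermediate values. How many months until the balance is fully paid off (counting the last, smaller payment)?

77 months

Monthly rate r = 25.6%/12 = 2.13333% = 0.0213333.
While 5% of the post-interest balance exceeds €15.00, each month B ← (B·(1+r))·(1 − 0.05), i.e. B shrinks by the factor (1+r)·0.95 = 0.97027.
This holds for months 1–52. Entering month 53 the balance is €285.97; 5% of the post-interest balance is now below €15.00, so the flat €15.00 minimum applies from here.
From month 53 a fixed €15.00 at rate r clears €285.97 in 25 more payments. Total: 52 + 25 = 77 months.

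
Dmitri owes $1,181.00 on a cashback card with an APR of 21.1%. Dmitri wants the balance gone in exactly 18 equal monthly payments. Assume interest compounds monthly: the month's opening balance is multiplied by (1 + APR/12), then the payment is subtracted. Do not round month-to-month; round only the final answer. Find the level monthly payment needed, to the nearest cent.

$77.11

Monthly rate r = 21.1%/12 = 1.75833% = 0.0175833.
Level-payment amortization: P = B₀·r / (1 − (1+r)^(−n)) = 1181.00·0.0175833 / (1 − 1.01758^(−18)).
Denominator 1 − (1+r)^(−18) = 0.26929805.
P = 20.7659 / 0.26929805 ≈ 77.11.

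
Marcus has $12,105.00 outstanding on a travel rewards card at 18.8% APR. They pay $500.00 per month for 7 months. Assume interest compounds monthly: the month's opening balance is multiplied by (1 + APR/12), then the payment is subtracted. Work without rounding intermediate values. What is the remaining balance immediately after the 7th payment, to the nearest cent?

Monthly rate r = 18.8%/12 = 1.56667% = 0.0156667.
Each month: B ← B·(1+r) − $500.00.
Month 1: interest $189.64; balance after payment $11,794.65.
Month 2: interest $184.78; balance after payment $11,479.43.
Month 3: interest $179.84; balance after payment $11,159.27.
Month 4: interest $174.83; balance after payment $10,834.10.
Month 5: interest $169.73; balance after payment $10,503.83.
Month 6: interest $164.56; balance after payment $10,168.40.
Month 7: interest $159.30; balance after payment $9,827.70.

$9,827.70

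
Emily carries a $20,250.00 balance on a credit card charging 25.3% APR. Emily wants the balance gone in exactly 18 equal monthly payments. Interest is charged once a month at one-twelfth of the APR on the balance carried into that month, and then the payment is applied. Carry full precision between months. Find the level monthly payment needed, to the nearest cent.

$1,363.62

Monthly rate r = 25.3%/12 = 2.10833% = 0.0210833.
Level-payment amortization: P = B₀·r / (1 − (1+r)^(−n)) = 20250.00·0.0210833 / (1 − 1.02108^(−18)).
Denominator 1 − (1+r)^(−18) = 0.313091919.
P = 426.938 / 0.313091919 ≈ 1363.62.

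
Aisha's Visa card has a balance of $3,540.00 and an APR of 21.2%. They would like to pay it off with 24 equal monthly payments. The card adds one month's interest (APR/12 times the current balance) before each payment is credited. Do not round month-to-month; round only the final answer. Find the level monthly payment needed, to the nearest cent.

Monthly rate r = 21.2%/12 = 1.76667% = 0.0176667.
Level-payment amortization: P = B₀·r / (1 − (1+r)^(−n)) = 3540.00·0.0176667 / (1 − 1.01767^(−24)).
Denominator 1 − (1+r)^(−24) = 0.343149084.
P = 62.54 / 0.343149084 ≈ 182.25.

$182.25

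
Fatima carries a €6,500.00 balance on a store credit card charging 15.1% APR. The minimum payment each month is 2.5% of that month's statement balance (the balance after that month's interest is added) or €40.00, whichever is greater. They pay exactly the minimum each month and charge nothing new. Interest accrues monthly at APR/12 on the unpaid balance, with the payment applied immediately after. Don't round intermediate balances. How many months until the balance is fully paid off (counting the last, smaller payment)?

Monthly rate r = 15.1%/12 = 1.25833% = 0.0125833.
While 2.5% of the post-interest balance exceeds €40.00, each month B ← (B·(1+r))·(1 − 0.025), i.e. B shrinks by the factor (1+r)·0.975 = 0.98727.
This holds for months 1–111. Entering month 112 the balance is €1,567.62; 2.5% of the post-interest balance is now below €40.00, so the flat €40.00 minimum applies from here.
From month 112 a fixed €40.00 at rate r clears €1,567.62 in 55 more payments. Total: 111 + 55 = 166 months.

166 months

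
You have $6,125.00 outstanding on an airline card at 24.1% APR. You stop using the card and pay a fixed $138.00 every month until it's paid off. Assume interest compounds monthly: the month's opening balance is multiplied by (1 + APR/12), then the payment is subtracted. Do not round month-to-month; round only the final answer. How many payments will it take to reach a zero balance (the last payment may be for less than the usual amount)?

112 months

Monthly rate r = 24.1%/12 = 2.00833% = 0.0200833.
Recurrence: B ← B·(1+r) − $138.00.
Month 1: interest $123.01; balance after payment $6,110.01.
Month 2: interest $122.71; balance after payment $6,094.72.
Closed form: n = −ln(1 − rB₀/P)/ln(1+r) = −ln(0.10862)/ln(1.02008) ≈ 111.641, so the balance reaches zero during payment 112.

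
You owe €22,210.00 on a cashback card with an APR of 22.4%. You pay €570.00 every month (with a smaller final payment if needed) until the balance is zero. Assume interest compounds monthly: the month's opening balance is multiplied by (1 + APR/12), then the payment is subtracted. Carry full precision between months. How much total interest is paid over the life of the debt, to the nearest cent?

€17,842.89

Monthly rate r = 22.4%/12 = 1.86667% = 0.0186667.
Payoff takes n = ⌈−ln(1 − rB₀/P)/ln(1+r)⌉ = ⌈70.266⌉ = 71 payments; the last is €152.89.
Total paid = 70·€570.00 + €152.89 = €40,052.89.
Total interest = total paid − principal = €40,052.89 − €22,210.00 = €17,842.89.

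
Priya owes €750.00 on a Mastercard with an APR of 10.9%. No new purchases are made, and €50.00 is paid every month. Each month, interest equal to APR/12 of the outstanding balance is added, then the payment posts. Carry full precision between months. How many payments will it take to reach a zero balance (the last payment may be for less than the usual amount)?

Monthly rate r = 10.9%/12 = 0.908333% = 0.00908333.
Recurrence: B ← B·(1+r) − €50.00.
Month 1: interest €6.81; balance after payment €706.81.
Month 2: interest €6.42; balance after payment €663.23.
Closed form: n = −ln(1 − rB₀/P)/ln(1+r) = −ln(0.86375)/ln(1.00908) ≈ 16.198, so the balance reaches zero during payment 17.

17 payments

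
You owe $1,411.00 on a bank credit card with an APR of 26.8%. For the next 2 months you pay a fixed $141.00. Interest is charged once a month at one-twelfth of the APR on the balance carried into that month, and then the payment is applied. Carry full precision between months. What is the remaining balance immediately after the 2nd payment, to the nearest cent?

$1,189.58

Monthly rate r = 26.8%/12 = 2.23333% = 0.0223333.
Each month: B ← B·(1+r) − $141.00.
Month 1: interest $31.51; balance after payment $1,301.51.
Month 2: interest $29.07; balance after payment $1,189.58.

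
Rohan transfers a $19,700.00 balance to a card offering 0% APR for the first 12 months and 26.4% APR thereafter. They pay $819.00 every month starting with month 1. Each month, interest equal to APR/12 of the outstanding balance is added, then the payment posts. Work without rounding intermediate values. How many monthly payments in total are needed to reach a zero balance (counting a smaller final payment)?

27 payments

Promo months 1–12 at r₀ = 0%/12 = 0; months 13+ at r₁ = 26.4%/12 = 0.022.
After month 12 (no interest yet): B = $19,700.00 − 12·$819.00 = $9,872.00.
Then at r₁ with $819.00/mo: n₂ = −ln(1 − r₁·B/P)/ln(1+r₁) ≈ 14.16 → 15 more payments.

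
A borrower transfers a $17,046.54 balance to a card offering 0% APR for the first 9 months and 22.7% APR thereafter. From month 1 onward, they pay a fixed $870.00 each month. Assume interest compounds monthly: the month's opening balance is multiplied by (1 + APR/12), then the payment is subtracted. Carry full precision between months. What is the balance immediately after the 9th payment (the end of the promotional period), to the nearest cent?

Promo months 1–9 at r₀ = 0%/12 = 0; months 10+ at r₁ = 22.7%/12 = 0.0189167.
After month 9 (no interest yet): B = $17,046.54 − 9·$870.00 = $9,216.54.

$9,216.54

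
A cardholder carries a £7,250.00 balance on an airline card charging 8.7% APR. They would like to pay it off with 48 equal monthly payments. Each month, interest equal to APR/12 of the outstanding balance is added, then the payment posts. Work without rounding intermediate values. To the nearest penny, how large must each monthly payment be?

£179.39

Monthly rate r = 8.7%/12 = 0.725% = 0.00725.
Level-payment amortization: P = B₀·r / (1 − (1+r)^(−n)) = 7250.00·0.00725 / (1 − 1.00725^(−48)).
Denominator 1 − (1+r)^(−48) = 0.293014105.
P = 52.5625 / 0.293014105 ≈ 179.39.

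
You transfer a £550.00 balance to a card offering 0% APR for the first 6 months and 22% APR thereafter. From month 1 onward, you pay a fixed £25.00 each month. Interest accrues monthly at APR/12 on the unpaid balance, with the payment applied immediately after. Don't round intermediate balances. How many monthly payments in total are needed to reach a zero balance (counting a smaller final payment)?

Promo months 1–6 at r₀ = 0%/12 = 0; months 7+ at r₁ = 22%/12 = 0.0183333.
After month 6 (no interest yet): B = £550.00 − 6·£25.00 = £400.00.
Then at r₁ with £25.00/mo: n₂ = −ln(1 − r₁·B/P)/ln(1+r₁) ≈ 19.11 → 20 more payments.

26 payments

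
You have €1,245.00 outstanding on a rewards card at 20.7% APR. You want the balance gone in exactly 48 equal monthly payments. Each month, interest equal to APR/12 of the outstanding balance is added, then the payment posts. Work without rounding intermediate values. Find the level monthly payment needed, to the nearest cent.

€38.35

Monthly rate r = 20.7%/12 = 1.725% = 0.01725.
Level-payment amortization: P = B₀·r / (1 − (1+r)^(−n)) = 1245.00·0.01725 / (1 − 1.01725^(−48)).
Denominator 1 − (1+r)^(−48) = 0.559981972.
P = 21.4762 / 0.559981972 ≈ 38.35.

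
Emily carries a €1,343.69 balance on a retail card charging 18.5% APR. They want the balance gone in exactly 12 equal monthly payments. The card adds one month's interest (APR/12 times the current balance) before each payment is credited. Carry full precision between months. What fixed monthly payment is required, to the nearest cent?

Monthly rate r = 18.5%/12 = 1.54167% = 0.0154167.
Level-payment amortization: P = B₀·r / (1 − (1+r)^(−n)) = 1343.69·0.0154167 / (1 − 1.01542^(−12)).
Denominator 1 − (1+r)^(−12) = 0.16772174.
P = 20.7152 / 0.16772174 ≈ 123.51.

€123.51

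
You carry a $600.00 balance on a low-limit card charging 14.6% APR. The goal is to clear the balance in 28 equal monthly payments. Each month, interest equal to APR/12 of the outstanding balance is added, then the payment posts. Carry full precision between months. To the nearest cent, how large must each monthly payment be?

$25.41

Monthly rate r = 14.6%/12 = 1.21667% = 0.0121667.
Level-payment amortization: P = B₀·r / (1 − (1+r)^(−n)) = 600.00·0.0121667 / (1 − 1.01217^(−28)).
Denominator 1 − (1+r)^(−28) = 0.287240295.
P = 7.3 / 0.287240295 ≈ 25.41.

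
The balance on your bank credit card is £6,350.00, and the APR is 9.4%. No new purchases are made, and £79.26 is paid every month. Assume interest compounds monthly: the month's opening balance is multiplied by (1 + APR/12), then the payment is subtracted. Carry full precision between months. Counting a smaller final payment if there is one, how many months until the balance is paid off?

Monthly rate r = 9.4%/12 = 0.783333% = 0.00783333.
Recurrence: B ← B·(1+r) − £79.26.
Month 1: interest £49.74; balance after payment £6,320.48.
Month 2: interest £49.51; balance after payment £6,290.73.
Closed form: n = −ln(1 − rB₀/P)/ln(1+r) = −ln(0.37242)/ln(1.00783) ≈ 126.585, so the balance reaches zero during payment 127.

127 months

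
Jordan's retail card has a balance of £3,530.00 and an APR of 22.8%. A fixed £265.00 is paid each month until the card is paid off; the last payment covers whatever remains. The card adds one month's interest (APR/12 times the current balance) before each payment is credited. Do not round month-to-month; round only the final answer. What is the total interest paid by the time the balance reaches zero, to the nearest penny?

£579.24

Monthly rate r = 22.8%/12 = 1.9% = 0.019.
Payoff takes n = ⌈−ln(1 − rB₀/P)/ln(1+r)⌉ = ⌈15.504⌉ = 16 payments; the last is £134.24.
Total paid = 15·£265.00 + £134.24 = £4,109.24.
Total interest = total paid − principal = £4,109.24 − £3,530.00 = £579.24.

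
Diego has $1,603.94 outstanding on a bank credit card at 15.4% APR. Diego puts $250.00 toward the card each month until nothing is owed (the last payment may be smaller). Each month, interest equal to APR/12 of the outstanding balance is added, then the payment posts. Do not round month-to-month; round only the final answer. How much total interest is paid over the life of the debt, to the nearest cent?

Monthly rate r = 15.4%/12 = 1.28333% = 0.0128333.
Payoff takes n = ⌈−ln(1 − rB₀/P)/ln(1+r)⌉ = ⌈6.738⌉ = 7 payments; the last is $184.86.
Total paid = 6·$250.00 + $184.86 = $1,684.86.
Total interest = total paid − principal = $1,684.86 − $1,603.94 = $80.92.

$80.92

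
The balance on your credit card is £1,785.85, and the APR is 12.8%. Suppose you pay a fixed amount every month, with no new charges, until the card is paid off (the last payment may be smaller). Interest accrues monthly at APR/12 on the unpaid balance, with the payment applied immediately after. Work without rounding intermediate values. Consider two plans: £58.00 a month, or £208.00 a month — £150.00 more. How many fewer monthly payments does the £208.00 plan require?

28 fewer payments

Monthly rate r = 12.8%/12 = 1.06667% = 0.0106667.
At £58.00/mo: n = ⌈−ln(1 − rB₀/P)/ln(1+r)⌉ = 38 payments (last £30.49); total interest = total paid − £1,785.85 = £390.64.
At £208.00/mo: 10 payments (last £11.02); total interest £97.17.
Payments saved = 38 − 10 = 28.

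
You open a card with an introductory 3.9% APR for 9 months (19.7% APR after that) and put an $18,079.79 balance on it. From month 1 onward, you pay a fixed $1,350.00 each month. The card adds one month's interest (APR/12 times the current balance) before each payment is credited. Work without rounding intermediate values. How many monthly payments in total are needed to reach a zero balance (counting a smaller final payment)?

14 months

Promo months 1–9 at r₀ = 3.9%/12 = 0.00325; months 10+ at r₁ = 19.7%/12 = 0.0164167.
After month 9: iterate B ← B·(1+r₀) − $1,350.00 for 9 months → $6,306.40.
Then at r₁ with $1,350.00/mo: n₂ = −ln(1 − r₁·B/P)/ln(1+r₁) ≈ 4.90 → 5 more payments.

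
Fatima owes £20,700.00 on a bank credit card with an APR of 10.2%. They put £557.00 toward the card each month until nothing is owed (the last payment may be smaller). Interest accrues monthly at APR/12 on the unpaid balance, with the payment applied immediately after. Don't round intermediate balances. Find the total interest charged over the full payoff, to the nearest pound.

Monthly rate r = 10.2%/12 = 0.85% = 0.0085.
Payoff takes n = ⌈−ln(1 − rB₀/P)/ln(1+r)⌉ = ⌈44.852⌉ = 45 payments; the last is £475.11.
Total paid = 44·£557.00 + £475.11 = £24,983.11.
Total interest = total paid − principal = £24,983.11 − £20,700.00 = £4,283.11.

£4,283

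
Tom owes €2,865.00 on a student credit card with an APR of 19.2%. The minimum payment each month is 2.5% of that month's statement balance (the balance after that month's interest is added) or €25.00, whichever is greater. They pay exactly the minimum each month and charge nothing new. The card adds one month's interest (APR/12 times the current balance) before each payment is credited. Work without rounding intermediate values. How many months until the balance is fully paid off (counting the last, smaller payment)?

176 months

Monthly rate r = 19.2%/12 = 1.6% = 0.016.
While 2.5% of the post-interest balance exceeds €25.00, each month B ← (B·(1+r))·(1 − 0.025), i.e. B shrinks by the factor (1+r)·0.975 = 0.9906.
This holds for months 1–114. Entering month 115 the balance is €976.19; 2.5% of the post-interest balance is now below €25.00, so the flat €25.00 minimum applies from here.
From month 115 a fixed €25.00 at rate r clears €976.19 in 62 more payments. Total: 114 + 62 = 176 months.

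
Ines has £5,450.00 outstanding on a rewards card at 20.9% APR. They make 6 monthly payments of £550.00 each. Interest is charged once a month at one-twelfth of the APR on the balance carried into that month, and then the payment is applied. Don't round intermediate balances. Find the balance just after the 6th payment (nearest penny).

Monthly rate r = 20.9%/12 = 1.74167% = 0.0174167.
Each month: B ← B·(1+r) − £550.00.
Month 1: interest £94.92; balance after payment £4,994.92.
Month 2: interest £86.99; balance after payment £4,531.92.
Month 3: interest £78.93; balance after payment £4,060.85.
Month 4: interest £70.73; balance after payment £3,581.57.
Month 5: interest £62.38; balance after payment £3,093.95.
Month 6: interest £53.89; balance after payment £2,597.84.

£2,597.84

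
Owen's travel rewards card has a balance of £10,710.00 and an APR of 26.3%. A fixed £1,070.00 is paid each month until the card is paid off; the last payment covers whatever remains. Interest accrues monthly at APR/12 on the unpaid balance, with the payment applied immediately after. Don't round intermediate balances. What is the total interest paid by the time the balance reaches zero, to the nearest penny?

Monthly rate r = 26.3%/12 = 2.19167% = 0.0219167.
Payoff takes n = ⌈−ln(1 − rB₀/P)/ln(1+r)⌉ = ⌈11.423⌉ = 12 payments; the last is £455.73.
Total paid = 11·£1,070.00 + £455.73 = £12,225.73.
Total interest = total paid − principal = £12,225.73 − £10,710.00 = £1,515.73.

£1,515.73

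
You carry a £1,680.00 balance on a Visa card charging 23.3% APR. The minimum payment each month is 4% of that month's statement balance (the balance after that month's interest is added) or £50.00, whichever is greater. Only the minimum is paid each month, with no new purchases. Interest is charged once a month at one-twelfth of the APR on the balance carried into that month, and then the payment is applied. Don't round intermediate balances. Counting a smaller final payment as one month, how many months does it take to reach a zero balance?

49 months

Monthly rate r = 23.3%/12 = 1.94167% = 0.0194167.
While 4% of the post-interest balance exceeds £50.00, each month B ← (B·(1+r))·(1 − 0.04), i.e. B shrinks by the factor (1+r)·0.96 = 0.97864.
This holds for months 1–15. Entering month 16 the balance is £1,215.22; 4% of the post-interest balance is now below £50.00, so the flat £50.00 minimum applies from here.
From month 16 a fixed £50.00 at rate r clears £1,215.22 in 34 more payments. Total: 15 + 34 = 49 months.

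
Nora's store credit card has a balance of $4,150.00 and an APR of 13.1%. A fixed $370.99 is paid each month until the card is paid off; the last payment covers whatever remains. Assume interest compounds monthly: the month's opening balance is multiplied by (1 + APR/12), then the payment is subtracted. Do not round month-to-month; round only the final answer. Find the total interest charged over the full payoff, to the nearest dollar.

Monthly rate r = 13.1%/12 = 1.09167% = 0.0109167.
Payoff takes n = ⌈−ln(1 − rB₀/P)/ln(1+r)⌉ = ⌈11.996⌉ = 12 payments; the last is $369.35.
Total paid = 11·$370.99 + $369.35 = $4,450.24.
Total interest = total paid − principal = $4,450.24 − $4,150.00 = $300.24.

$300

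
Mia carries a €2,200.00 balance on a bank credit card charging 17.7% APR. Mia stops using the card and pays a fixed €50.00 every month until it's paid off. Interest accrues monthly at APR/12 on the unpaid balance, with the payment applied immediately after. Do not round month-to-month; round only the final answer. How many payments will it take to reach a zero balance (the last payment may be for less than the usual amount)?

72 months

Monthly rate r = 17.7%/12 = 1.475% = 0.01475.
Recurrence: B ← B·(1+r) − €50.00.
Month 1: interest €32.45; balance after payment €2,182.45.
Month 2: interest €32.19; balance after payment €2,164.64.
Closed form: n = −ln(1 − rB₀/P)/ln(1+r) = −ln(0.351)/ln(1.01475) ≈ 71.503, so the balance reaches zero during payment 72.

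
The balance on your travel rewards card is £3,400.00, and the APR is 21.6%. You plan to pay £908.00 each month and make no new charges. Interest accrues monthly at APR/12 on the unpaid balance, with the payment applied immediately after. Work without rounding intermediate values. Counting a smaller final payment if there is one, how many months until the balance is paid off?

Monthly rate r = 21.6%/12 = 1.8% = 0.018.
Recurrence: B ← B·(1+r) − £908.00.
Month 1: interest £61.20; balance after payment £2,553.20.
Month 2: interest £45.96; balance after payment £1,691.16.
Month 3: interest £30.44; balance after payment £813.60.
Month 4: interest £14.64; balance after payment £0.00.

4 payments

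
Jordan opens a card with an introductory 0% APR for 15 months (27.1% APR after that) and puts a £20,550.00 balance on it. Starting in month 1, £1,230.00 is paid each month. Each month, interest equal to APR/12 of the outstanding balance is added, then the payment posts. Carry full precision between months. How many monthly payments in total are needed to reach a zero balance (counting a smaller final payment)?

Promo months 1–15 at r₀ = 0%/12 = 0; months 16+ at r₁ = 27.1%/12 = 0.0225833.
After month 15 (no interest yet): B = £20,550.00 − 15·£1,230.00 = £2,100.00.
Then at r₁ with £1,230.00/mo: n₂ = −ln(1 − r₁·B/P)/ln(1+r₁) ≈ 1.76 → 2 more payments.

17 payments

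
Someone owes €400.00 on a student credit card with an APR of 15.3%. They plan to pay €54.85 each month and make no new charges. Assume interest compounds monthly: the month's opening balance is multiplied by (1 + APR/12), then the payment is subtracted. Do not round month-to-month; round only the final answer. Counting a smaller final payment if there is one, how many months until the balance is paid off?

Monthly rate r = 15.3%/12 = 1.275% = 0.01275.
Recurrence: B ← B·(1+r) − €54.85.
Month 1: interest €5.10; balance after payment €350.25.
Month 2: interest €4.47; balance after payment €299.87.
Closed form: n = −ln(1 − rB₀/P)/ln(1+r) = −ln(0.90702)/ln(1.01275) ≈ 7.703, so the balance reaches zero during payment 8.

8 payments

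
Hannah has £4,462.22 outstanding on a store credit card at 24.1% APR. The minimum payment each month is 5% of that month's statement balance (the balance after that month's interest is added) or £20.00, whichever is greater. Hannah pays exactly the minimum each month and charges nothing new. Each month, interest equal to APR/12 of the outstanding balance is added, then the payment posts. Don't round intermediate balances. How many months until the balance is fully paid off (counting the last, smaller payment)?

103 months

Monthly rate r = 24.1%/12 = 2.00833% = 0.0200833.
While 5% of the post-interest balance exceeds £20.00, each month B ← (B·(1+r))·(1 − 0.05), i.e. B shrinks by the factor (1+r)·0.95 = 0.96908.
This holds for months 1–78. Entering month 79 the balance is £385.10; 5% of the post-interest balance is now below £20.00, so the flat £20.00 minimum applies from here.
From month 79 a fixed £20.00 at rate r clears £385.10 in 25 more payments. Total: 78 + 25 = 103 months.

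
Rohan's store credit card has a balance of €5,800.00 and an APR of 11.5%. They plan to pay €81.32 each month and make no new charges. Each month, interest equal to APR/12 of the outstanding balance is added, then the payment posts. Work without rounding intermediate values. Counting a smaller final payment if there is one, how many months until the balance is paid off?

121 payments

Monthly rate r = 11.5%/12 = 0.958333% = 0.00958333.
Recurrence: B ← B·(1+r) − €81.32.
Month 1: interest €55.58; balance after payment €5,774.26.
Month 2: interest €55.34; balance after payment €5,748.28.
Closed form: n = −ln(1 − rB₀/P)/ln(1+r) = −ln(0.31649)/ln(1.00958) ≈ 120.624, so the balance reaches zero during payment 121.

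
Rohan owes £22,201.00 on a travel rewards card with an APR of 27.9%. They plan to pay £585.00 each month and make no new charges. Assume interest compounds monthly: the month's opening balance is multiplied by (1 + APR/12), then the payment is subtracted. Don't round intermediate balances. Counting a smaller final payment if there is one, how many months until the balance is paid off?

94 months

Monthly rate r = 27.9%/12 = 2.325% = 0.02325.
Recurrence: B ← B·(1+r) − £585.00.
Month 1: interest £516.17; balance after payment £22,132.17.
Month 2: interest £514.57; balance after payment £22,061.75.
Closed form: n = −ln(1 − rB₀/P)/ln(1+r) = −ln(0.11765)/ln(1.02325) ≈ 93.110, so the balance reaches zero during payment 94.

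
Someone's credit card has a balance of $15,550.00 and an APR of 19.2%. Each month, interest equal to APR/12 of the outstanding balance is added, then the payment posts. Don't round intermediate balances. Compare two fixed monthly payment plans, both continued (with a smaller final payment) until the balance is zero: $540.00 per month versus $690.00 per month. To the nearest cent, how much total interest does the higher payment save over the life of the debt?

Monthly rate r = 19.2%/12 = 1.6% = 0.016.
At $540.00/mo: n = ⌈−ln(1 − rB₀/P)/ln(1+r)⌉ = 39 payments (last $489.28); total interest = total paid − $15,550.00 = $5,459.28.
At $690.00/mo: 29 payments (last $119.87); total interest $3,889.87.
Interest saved = $5,459.28 − $3,889.87 = $1,569.41.

$1,569.41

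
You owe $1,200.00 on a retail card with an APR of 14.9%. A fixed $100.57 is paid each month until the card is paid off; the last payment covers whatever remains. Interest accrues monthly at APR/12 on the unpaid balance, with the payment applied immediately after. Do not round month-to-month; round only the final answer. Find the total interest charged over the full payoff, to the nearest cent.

$106.83

Monthly rate r = 14.9%/12 = 1.24167% = 0.0124167.
Payoff takes n = ⌈−ln(1 − rB₀/P)/ln(1+r)⌉ = ⌈12.994⌉ = 13 payments; the last is $99.99.
Total paid = 12·$100.57 + $99.99 = $1,306.83.
Total interest = total paid − principal = $1,306.83 − $1,200.00 = $106.83.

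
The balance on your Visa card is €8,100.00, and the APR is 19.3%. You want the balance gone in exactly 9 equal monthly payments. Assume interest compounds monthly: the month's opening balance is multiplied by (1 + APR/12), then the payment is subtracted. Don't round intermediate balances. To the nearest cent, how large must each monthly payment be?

Monthly rate r = 19.3%/12 = 1.60833% = 0.0160833.
Level-payment amortization: P = B₀·r / (1 − (1+r)^(−n)) = 8100.00·0.0160833 / (1 − 1.01608^(−9)).
Denominator 1 − (1+r)^(−9) = 0.133764356.
P = 130.275 / 0.133764356 ≈ 973.91.

€973.91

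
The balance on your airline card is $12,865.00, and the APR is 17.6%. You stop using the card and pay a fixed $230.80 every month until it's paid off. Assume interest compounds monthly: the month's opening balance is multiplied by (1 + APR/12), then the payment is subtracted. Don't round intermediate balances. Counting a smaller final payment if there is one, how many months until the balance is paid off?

117 months

Monthly rate r = 17.6%/12 = 1.46667% = 0.0146667.
Recurrence: B ← B·(1+r) − $230.80.
Month 1: interest $188.69; balance after payment $12,822.89.
Month 2: interest $188.07; balance after payment $12,780.16.
Closed form: n = −ln(1 − rB₀/P)/ln(1+r) = −ln(0.18247)/ln(1.01467) ≈ 116.839, so the balance reaches zero during payment 117.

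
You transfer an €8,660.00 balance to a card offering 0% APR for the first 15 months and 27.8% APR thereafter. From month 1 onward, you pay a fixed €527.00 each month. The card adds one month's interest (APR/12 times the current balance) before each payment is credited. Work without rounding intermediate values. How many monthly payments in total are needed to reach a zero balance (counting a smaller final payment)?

Promo months 1–15 at r₀ = 0%/12 = 0; months 16+ at r₁ = 27.8%/12 = 0.0231667.
After month 15 (no interest yet): B = €8,660.00 − 15·€527.00 = €755.00.
Then at r₁ with €527.00/mo: n₂ = −ln(1 − r₁·B/P)/ln(1+r₁) ≈ 1.47 → 2 more payments.

17 payments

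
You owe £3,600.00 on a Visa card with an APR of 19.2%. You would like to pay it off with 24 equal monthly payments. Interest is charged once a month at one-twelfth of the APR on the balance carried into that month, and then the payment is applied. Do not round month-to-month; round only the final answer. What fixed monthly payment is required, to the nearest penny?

£181.82

Monthly rate r = 19.2%/12 = 1.6% = 0.016.
Level-payment amortization: P = B₀·r / (1 − (1+r)^(−n)) = 3600.00·0.016 / (1 − 1.016^(−24)).
Denominator 1 − (1+r)^(−24) = 0.316795042.
P = 57.6 / 0.316795042 ≈ 181.82.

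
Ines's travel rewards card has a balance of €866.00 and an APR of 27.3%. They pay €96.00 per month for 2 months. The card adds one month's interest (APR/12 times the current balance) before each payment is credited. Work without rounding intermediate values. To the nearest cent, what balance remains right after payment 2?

€711.67

Monthly rate r = 27.3%/12 = 2.275% = 0.02275.
Each month: B ← B·(1+r) − €96.00.
Month 1: interest €19.70; balance after payment €789.70.
Month 2: interest €17.97; balance after payment €711.67.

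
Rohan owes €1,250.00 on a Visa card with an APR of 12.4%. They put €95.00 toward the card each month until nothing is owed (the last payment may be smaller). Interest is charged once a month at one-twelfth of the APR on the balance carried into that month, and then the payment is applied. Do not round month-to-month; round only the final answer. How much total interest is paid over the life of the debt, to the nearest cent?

€100.58

Monthly rate r = 12.4%/12 = 1.03333% = 0.0103333.
Payoff takes n = ⌈−ln(1 − rB₀/P)/ln(1+r)⌉ = ⌈14.216⌉ = 15 payments; the last is €20.58.
Total paid = 14·€95.00 + €20.58 = €1,350.58.
Total interest = total paid − principal = €1,350.58 − €1,250.00 = €100.58.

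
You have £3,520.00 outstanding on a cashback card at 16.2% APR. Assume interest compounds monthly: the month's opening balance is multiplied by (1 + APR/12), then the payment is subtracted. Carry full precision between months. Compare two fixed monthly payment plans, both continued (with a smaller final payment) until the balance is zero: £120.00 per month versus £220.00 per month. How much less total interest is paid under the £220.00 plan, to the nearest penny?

£519.45

Monthly rate r = 16.2%/12 = 1.35% = 0.0135.
At £120.00/mo: n = ⌈−ln(1 − rB₀/P)/ln(1+r)⌉ = 38 payments (last £71.99); total interest = total paid − £3,520.00 = £991.99.
At £220.00/mo: 19 payments (last £32.54); total interest £472.54.
Interest saved = £991.99 − £472.54 = £519.45.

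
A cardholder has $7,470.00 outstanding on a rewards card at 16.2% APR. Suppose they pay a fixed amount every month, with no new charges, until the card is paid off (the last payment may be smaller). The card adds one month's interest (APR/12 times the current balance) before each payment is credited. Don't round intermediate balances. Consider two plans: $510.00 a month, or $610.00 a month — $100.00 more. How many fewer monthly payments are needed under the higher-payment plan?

3 fewer payments

Monthly rate r = 16.2%/12 = 1.35% = 0.0135.
At $510.00/mo: n = ⌈−ln(1 − rB₀/P)/ln(1+r)⌉ = 17 payments (last $219.97); total interest = total paid − $7,470.00 = $909.97.
At $610.00/mo: 14 payments (last $291.27); total interest $751.27.
Payments saved = 17 − 14 = 3.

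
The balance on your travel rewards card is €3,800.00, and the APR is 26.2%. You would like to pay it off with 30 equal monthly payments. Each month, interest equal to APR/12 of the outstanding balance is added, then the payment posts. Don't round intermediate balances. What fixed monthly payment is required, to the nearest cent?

€173.98

Monthly rate r = 26.2%/12 = 2.18333% = 0.0218333.
Level-payment amortization: P = B₀·r / (1 − (1+r)^(−n)) = 3800.00·0.0218333 / (1 − 1.02183^(−30)).
Denominator 1 − (1+r)^(−30) = 0.476883971.
P = 82.9667 / 0.476883971 ≈ 173.98.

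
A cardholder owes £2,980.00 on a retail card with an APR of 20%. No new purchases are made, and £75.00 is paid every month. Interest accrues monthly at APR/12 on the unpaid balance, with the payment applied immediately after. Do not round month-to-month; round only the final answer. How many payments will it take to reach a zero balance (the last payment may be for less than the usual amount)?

66 payments

Monthly rate r = 20%/12 = 1.66667% = 0.0166667.
Recurrence: B ← B·(1+r) − £75.00.
Month 1: interest £49.67; balance after payment £2,954.67.
Month 2: interest £49.24; balance after payment £2,928.91.
Closed form: n = −ln(1 − rB₀/P)/ln(1+r) = −ln(0.33778)/ln(1.01667) ≈ 65.663, so the balance reaches zero during payment 66.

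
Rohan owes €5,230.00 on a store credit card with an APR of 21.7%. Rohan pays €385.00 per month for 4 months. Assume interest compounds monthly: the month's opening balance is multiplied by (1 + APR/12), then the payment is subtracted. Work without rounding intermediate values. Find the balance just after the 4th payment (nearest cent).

€4,036.41

Monthly rate r = 21.7%/12 = 1.80833% = 0.0180833.
Each month: B ← B·(1+r) − €385.00.
Month 1: interest €94.58; balance after payment €4,939.58.
Month 2: interest €89.32; balance after payment €4,643.90.
Month 3: interest €83.98; balance after payment €4,342.88.
Month 4: interest €78.53; balance after payment €4,036.41.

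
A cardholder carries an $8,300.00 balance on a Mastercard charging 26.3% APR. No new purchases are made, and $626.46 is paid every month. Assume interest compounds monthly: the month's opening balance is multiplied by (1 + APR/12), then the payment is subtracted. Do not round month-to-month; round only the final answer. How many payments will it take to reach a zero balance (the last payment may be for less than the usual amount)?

Monthly rate r = 26.3%/12 = 2.19167% = 0.0219167.
Recurrence: B ← B·(1+r) − $626.46.
Month 1: interest $181.91; balance after payment $7,855.45.
Month 2: interest $172.17; balance after payment $7,401.15.
Closed form: n = −ln(1 − rB₀/P)/ln(1+r) = −ln(0.70962)/ln(1.02192) ≈ 15.822, so the balance reaches zero during payment 16.

16 months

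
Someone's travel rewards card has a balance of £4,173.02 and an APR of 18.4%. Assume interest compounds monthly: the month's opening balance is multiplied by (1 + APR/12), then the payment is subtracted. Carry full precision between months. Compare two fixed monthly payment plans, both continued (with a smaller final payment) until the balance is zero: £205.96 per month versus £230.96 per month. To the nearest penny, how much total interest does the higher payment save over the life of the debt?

£111.73

Monthly rate r = 18.4%/12 = 1.53333% = 0.0153333.
At £205.96/mo: n = ⌈−ln(1 − rB₀/P)/ln(1+r)⌉ = 25 payments (last £92.87); total interest = total paid − £4,173.02 = £862.89.
At £230.96/mo: 22 payments (last £74.02); total interest £751.16.
Interest saved = £862.89 − £751.16 = £111.73.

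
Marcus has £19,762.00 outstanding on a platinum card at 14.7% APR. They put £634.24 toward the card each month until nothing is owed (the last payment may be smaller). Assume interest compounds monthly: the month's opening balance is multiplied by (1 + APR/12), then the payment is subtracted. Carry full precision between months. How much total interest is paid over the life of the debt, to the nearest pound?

£5,283

Monthly rate r = 14.7%/12 = 1.225% = 0.01225.
Payoff takes n = ⌈−ln(1 − rB₀/P)/ln(1+r)⌉ = ⌈39.486⌉ = 40 payments; the last is £309.42.
Total paid = 39·£634.24 + £309.42 = £25,044.78.
Total interest = total paid − principal = £25,044.78 − £19,762.00 = £5,282.78.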